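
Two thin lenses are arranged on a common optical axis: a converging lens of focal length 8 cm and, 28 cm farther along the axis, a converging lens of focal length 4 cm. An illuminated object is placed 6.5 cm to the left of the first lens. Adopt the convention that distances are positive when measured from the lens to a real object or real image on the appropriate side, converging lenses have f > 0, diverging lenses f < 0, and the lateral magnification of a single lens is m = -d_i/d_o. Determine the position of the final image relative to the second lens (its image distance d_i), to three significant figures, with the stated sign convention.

Lens 1: 1/d_i1 = 1/f_1 - 1/d_o1 = 1/8 - 1/6.5 = -0.02885 cm^-1, so d_i1 = -34.667 cm.
With d_i1 < 0 the first image is virtual and lies on the object side; the object distance for lens 2 is d_o2 = 28 - (-34.667) = 62.667 cm.
Lens 2: 1/d_i2 = 1/f_2 - 1/d_o2 = 1/4 - 1/(62.667) = 0.23404 cm^-1, so d_i2 = 4.273 cm.

4.27 cm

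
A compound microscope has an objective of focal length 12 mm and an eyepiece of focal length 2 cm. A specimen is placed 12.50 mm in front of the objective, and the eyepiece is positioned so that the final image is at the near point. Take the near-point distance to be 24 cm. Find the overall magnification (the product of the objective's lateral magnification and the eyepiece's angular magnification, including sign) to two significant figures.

Convert to cm: f_obj = 12 mm = 1.2 cm; d_o = 12.50 mm = 1.25 cm.
Objective: 1/d_i = 1/f_obj - 1/d_o = 1/1.2 - 1/1.25 = 0.03333 cm^-1, so d_i = 30.000 cm.
m_obj = -d_i/d_o = -30.000/1.25 = -24.000.
Eyepiece angular magnification (image at near point): M_eye = 1 + D/f_e = 1 + 24/2 = 13.000.
Overall M = m_obj x M_eye = (-24.000)(13.000) = -312.00.

-310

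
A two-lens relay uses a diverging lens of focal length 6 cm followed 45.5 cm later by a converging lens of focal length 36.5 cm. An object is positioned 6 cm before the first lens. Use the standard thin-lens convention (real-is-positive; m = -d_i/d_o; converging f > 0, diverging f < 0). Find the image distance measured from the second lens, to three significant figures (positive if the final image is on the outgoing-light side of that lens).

Lens 1: 1/d_i1 = 1/f_1 - 1/d_o1 = 1/(-6) - 1/6 = -0.33333 cm^-1, so d_i1 = -3.000 cm.
The intermediate image is virtual, 3.000 cm to the left of lens 1, so d_o2 = L - d_i1 = 45.5 - (-3.000) = 48.500 cm.
Lens 2: 1/d_i2 = 1/f_2 - 1/d_o2 = 1/36.5 - 1/(48.500) = 0.00678 cm^-1, so d_i2 = 147.521 cm.

148 cm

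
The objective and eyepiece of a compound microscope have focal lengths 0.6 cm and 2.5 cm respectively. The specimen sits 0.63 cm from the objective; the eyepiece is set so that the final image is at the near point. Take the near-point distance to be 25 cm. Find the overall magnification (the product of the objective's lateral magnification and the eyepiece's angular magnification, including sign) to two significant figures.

-220

Objective: 1/d_i = 1/f_obj - 1/d_o = 1/0.6 - 1/0.63 = 0.07937 cm^-1, so d_i = 12.600 cm.
m_obj = -d_i/d_o = -12.600/0.63 = -20.000.
Eyepiece angular magnification (image at near point): M_eye = 1 + D/f_e = 1 + 25/2.5 = 11.000.
Overall M = m_obj x M_eye = (-20.000)(11.000) = -220.00.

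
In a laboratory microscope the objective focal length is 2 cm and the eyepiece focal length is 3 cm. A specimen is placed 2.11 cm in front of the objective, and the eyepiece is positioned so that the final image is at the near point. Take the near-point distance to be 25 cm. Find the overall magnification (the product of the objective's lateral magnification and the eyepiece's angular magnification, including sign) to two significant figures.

Objective: 1/d_i = 1/f_obj - 1/d_o = 1/2 - 1/2.11 = 0.02607 cm^-1, so d_i = 38.364 cm.
m_obj = -d_i/d_o = -38.364/2.11 = -18.182.
Eyepiece angular magnification (image at near point): M_eye = 1 + D/f_e = 1 + 25/3 = 9.333.
Overall M = m_obj x M_eye = (-18.182)(9.333) = -169.70.

-170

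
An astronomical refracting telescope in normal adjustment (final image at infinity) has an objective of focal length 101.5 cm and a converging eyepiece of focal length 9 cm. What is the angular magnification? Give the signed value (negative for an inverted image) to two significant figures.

-11

M = -f_obj/f_eye = -101.5/(9) = -11.278.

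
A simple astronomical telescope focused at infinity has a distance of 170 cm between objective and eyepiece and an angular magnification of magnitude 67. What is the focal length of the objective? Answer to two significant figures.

170 cm

In normal adjustment the tube length equals f_obj + f_eye and |M| = f_obj/f_eye.
So f_obj = 67 f_eye and 67 f_eye + f_eye = 170 cm, giving f_eye = 170/68 = 2.500 cm and f_obj = 167.500 cm.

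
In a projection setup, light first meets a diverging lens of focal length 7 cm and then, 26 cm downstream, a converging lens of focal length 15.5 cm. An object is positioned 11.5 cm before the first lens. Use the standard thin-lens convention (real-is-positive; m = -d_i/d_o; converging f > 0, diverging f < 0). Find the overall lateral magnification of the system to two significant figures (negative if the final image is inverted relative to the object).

Lens 1: 1/d_i1 = 1/f_1 - 1/d_o1 = 1/(-7) - 1/11.5 = -0.22981 cm^-1, so d_i1 = -4.351 cm.
m_1 = -(-4.351)/11.5 = 0.3784.
With d_i1 < 0 the first image is virtual and lies on the object side; the object distance for lens 2 is d_o2 = 26 - (-4.351) = 30.351 cm.
Lens 2: 1/d_i2 = 1/f_2 - 1/d_o2 = 1/15.5 - 1/(30.351) = 0.03157 cm^-1, so d_i2 = 31.677 cm.
m_2 = -(31.677)/(30.351) = -1.0437.
The system's lateral magnification is m_1 m_2 = (0.3784)(-1.0437) = -0.3949.

-0.39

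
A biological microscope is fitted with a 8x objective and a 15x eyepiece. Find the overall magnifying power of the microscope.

120

The overall magnification of a compound microscope is the product of the objective and eyepiece magnifications:
M = M_obj x M_eye = 8 x 15 = 120.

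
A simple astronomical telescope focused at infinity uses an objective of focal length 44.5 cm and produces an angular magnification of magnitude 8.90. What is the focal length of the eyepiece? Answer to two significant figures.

5.0 cm

|M| = f_obj/f_eye, so f_eye = f_obj/|M| = 44.5/8.9 = 5.000 cm.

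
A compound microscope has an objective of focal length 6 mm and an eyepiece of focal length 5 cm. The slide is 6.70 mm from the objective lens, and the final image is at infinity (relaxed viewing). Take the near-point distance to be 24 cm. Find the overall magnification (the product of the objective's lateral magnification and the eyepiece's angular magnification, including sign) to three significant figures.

-41.1

Convert to cm: f_obj = 6 mm = 0.6 cm; d_o = 6.70 mm = 0.67 cm.
Objective: 1/d_i = 1/f_obj - 1/d_o = 1/0.6 - 1/0.67 = 0.17413 cm^-1, so d_i = 5.743 cm.
m_obj = -d_i/d_o = -5.743/0.67 = -8.571.
Eyepiece angular magnification (image at infinity): M_eye = D/f_e = 24/5 = 4.800.
Overall M = m_obj x M_eye = (-8.571)(4.800) = -41.14.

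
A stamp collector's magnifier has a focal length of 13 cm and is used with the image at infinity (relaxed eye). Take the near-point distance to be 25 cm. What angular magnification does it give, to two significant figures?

M = D/f = 25/13 = 1.923.

1.9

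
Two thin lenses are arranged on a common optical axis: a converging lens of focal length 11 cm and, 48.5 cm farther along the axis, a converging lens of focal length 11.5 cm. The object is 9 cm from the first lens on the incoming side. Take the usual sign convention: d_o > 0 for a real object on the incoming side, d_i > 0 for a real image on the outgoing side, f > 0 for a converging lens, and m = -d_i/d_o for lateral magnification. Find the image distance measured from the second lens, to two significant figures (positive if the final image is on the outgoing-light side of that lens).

Lens 1: 1/d_i1 = 1/f_1 - 1/d_o1 = 1/11 - 1/9 = -0.02020 cm^-1, so d_i1 = -49.500 cm.
The intermediate image is virtual, 49.500 cm to the left of lens 1, so d_o2 = L - d_i1 = 48.5 - (-49.500) = 98.000 cm.
Lens 2: 1/d_i2 = 1/f_2 - 1/d_o2 = 1/11.5 - 1/(98.000) = 0.07675 cm^-1, so d_i2 = 13.029 cm.

13 cm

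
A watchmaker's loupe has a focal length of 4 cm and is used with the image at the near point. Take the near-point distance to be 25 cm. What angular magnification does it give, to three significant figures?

M = 1 + D/f = 1 + 25/4 = 7.250.

7.25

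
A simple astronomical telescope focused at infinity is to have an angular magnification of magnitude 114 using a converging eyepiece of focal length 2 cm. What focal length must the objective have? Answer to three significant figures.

|M| = f_obj/|f_eye|, so f_obj = |M| x |f_eye| = 114.0 x 2 = 228.000 cm.

228 cm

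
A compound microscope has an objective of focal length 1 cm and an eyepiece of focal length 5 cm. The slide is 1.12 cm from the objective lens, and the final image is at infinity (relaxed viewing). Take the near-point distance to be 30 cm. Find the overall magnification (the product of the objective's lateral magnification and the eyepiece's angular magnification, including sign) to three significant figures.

-50.0

Objective: 1/d_i = 1/f_obj - 1/d_o = 1/1 - 1/1.12 = 0.10714 cm^-1, so d_i = 9.333 cm.
m_obj = -d_i/d_o = -9.333/1.12 = -8.333.
Eyepiece angular magnification (image at infinity): M_eye = D/f_e = 30/5 = 6.000.
Overall M = m_obj x M_eye = (-8.333)(6.000) = -50.00.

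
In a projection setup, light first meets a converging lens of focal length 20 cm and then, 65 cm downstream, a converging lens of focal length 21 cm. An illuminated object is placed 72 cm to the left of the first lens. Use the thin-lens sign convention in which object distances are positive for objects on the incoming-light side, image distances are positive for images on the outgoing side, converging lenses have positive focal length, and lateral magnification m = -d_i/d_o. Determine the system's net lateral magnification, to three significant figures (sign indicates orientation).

Applying the thin-lens equation to the first lens, 1/20 = 1/72 + 1/d_i1, which gives d_i1 = 27.692 cm.
Its lateral magnification is m_1 = -d_i1/d_o1 = -(27.692)/72 = -0.3846.
The intermediate image is 27.692 cm to the right of lens 1, so d_o2 = L - d_i1 = 65 - 27.692 = 37.308 cm.
Applying the thin-lens equation again with f_2 = 21 cm and d_o2 = 37.308 cm gives d_i2 = 48.042 cm.
m_2 = -(48.042)/(37.308) = -1.2877.
Overall magnification: m = m_1 m_2 = 0.4953.

0.495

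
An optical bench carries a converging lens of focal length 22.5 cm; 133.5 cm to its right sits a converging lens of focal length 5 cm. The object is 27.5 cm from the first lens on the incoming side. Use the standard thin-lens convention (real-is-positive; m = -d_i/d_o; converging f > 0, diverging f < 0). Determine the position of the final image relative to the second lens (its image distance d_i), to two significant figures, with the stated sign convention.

First lens: d_i1 = 1/(1/22.5 - 1/27.5) = 123.750 cm.
The intermediate image is 123.750 cm to the right of lens 1, so d_o2 = L - d_i1 = 133.5 - 123.750 = 9.750 cm.
Second lens: d_i2 = 1/(1/5 - 1/(9.750)) = 10.263 cm.

10 cm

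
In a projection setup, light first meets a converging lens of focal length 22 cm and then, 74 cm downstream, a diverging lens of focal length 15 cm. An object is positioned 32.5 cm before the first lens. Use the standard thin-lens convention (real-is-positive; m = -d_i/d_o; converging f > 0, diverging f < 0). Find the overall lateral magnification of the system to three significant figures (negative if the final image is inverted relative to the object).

-1.50

First lens: d_i1 = 1/(1/22 - 1/32.5) = 68.095 cm.
m_1 = -(68.095)/32.5 = -2.0952.
That image sits 5.905 cm in front of the second lens, so d_o2 = 5.905 cm.
Second lens: d_i2 = 1/(1/(-15) - 1/(5.905)) = -4.237 cm.
m_2 = -(-4.237)/(5.905) = 0.7175.
Overall magnification: m = m_1 m_2 = -1.5034.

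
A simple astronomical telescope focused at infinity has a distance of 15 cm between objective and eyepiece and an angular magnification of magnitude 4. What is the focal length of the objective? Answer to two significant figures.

In normal adjustment the tube length equals f_obj + f_eye and |M| = f_obj/f_eye.
So f_obj = 4 f_eye and 4 f_eye + f_eye = 15 cm, giving f_eye = 15/5 = 3.000 cm and f_obj = 12.000 cm.

12 cm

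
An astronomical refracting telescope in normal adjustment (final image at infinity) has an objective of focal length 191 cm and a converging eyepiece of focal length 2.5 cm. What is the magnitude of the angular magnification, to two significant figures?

|M| = f_obj/|f_eye| = 191/2.5 = 76.400.

76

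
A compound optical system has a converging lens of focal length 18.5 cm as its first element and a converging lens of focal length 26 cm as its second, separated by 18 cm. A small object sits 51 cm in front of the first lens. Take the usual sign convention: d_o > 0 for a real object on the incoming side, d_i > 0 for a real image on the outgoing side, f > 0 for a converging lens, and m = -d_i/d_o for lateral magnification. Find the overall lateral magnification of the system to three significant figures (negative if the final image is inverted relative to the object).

-0.400

Applying the thin-lens equation to the first lens, 1/18.5 = 1/51 + 1/d_i1, which gives d_i1 = 29.031 cm.
Its lateral magnification is m_1 = -d_i1/d_o1 = -(29.031)/51 = -0.5692.
This image would form 29.031 cm past lens 1, i.e. 11.031 cm beyond lens 2, so it is a virtual object for lens 2: d_o2 = 18 - 29.031 = -11.031 cm.
Applying the thin-lens equation again with f_2 = 26 cm and d_o2 = -11.031 cm gives d_i2 = 7.745 cm.
m_2 = -(7.745)/(-11.031) = 0.7021.
Total m = m_1 x m_2 = (-0.5692)(0.7021) = -0.3997.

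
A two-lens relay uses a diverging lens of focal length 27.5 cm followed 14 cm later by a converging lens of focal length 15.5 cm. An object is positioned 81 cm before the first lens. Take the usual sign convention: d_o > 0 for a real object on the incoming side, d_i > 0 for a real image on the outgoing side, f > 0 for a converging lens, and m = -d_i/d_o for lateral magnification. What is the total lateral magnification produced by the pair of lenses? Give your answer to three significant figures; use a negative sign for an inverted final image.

-0.206

Applying the thin-lens equation to the first lens, 1/(-27.5) = 1/81 + 1/d_i1, which gives d_i1 = -20.530 cm.
Its lateral magnification is m_1 = -d_i1/d_o1 = -(-20.530)/81 = 0.2535.
With d_i1 < 0 the first image is virtual and lies on the object side; the object distance for lens 2 is d_o2 = 14 - (-20.530) = 34.530 cm.
Applying the thin-lens equation again with f_2 = 15.5 cm and d_o2 = 34.530 cm gives d_i2 = 28.125 cm.
m_2 = -(28.125)/(34.530) = -0.8145.
Overall magnification: m = m_1 m_2 = -0.2064.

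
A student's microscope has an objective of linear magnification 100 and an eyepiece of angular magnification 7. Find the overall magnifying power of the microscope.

The overall magnification of a compound microscope is the product of the objective and eyepiece magnifications:
M = M_obj x M_eye = 100 x 7 = 700.

700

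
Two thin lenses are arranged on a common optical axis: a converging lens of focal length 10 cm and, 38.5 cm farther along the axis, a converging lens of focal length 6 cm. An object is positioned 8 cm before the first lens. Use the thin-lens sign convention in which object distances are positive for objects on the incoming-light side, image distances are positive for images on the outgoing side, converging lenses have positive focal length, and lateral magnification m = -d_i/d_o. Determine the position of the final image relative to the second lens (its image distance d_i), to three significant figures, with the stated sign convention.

6.50 cm

Applying the thin-lens equation to the first lens, 1/10 = 1/8 + 1/d_i1, which gives d_i1 = -40.000 cm.
The intermediate image is virtual, 40.000 cm to the left of lens 1, so d_o2 = L - d_i1 = 38.5 - (-40.000) = 78.500 cm.
Applying the thin-lens equation again with f_2 = 6 cm and d_o2 = 78.500 cm gives d_i2 = 6.497 cm.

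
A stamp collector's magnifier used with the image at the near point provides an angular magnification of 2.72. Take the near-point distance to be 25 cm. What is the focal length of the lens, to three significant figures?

For the image at the near point, M = 1 + D/f.
f = D/(M - 1) = 25/(2.72 - 1) = 14.535 cm.

14.5 cm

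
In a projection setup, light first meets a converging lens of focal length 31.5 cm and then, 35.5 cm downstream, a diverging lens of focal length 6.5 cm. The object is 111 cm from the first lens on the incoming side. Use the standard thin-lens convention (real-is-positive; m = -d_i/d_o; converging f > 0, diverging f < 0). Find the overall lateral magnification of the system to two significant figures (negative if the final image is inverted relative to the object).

Applying the thin-lens equation to the first lens, 1/31.5 = 1/111 + 1/d_i1, which gives d_i1 = 43.981 cm.
Its lateral magnification is m_1 = -d_i1/d_o1 = -(43.981)/111 = -0.3962.
This image would form 43.981 cm past lens 1, i.e. 8.481 cm beyond lens 2, so it is a virtual object for lens 2: d_o2 = 35.5 - 43.981 = -8.481 cm.
Applying the thin-lens equation again with f_2 = -6.5 cm and d_o2 = -8.481 cm gives d_i2 = -27.826 cm.
m_2 = -(-27.826)/(-8.481) = -3.2810.
Total m = m_1 x m_2 = (-0.3962)(-3.2810) = 1.3000.

1.3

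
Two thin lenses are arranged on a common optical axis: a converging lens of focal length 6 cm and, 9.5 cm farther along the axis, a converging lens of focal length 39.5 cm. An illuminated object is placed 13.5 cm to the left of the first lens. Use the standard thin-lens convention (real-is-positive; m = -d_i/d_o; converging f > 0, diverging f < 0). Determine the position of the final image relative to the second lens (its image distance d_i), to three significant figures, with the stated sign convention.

Applying the thin-lens equation to the first lens, 1/6 = 1/13.5 + 1/d_i1, which gives d_i1 = 10.800 cm.
Since 10.800 cm > 9.5 cm, the first image lies past the second lens and serves as a virtual object: d_o2 = L - d_i1 = -1.300 cm.
Applying the thin-lens equation again with f_2 = 39.5 cm and d_o2 = -1.300 cm gives d_i2 = 1.259 cm.

1.26 cm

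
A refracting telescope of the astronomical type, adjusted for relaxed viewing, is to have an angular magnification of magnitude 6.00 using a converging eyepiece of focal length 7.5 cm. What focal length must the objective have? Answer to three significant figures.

45.0 cm

|M| = f_obj/|f_eye|, so f_obj = |M| x |f_eye| = 6.0 x 7.5 = 45.000 cm.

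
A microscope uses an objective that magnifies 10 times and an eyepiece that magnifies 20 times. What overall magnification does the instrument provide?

200

The overall magnification of a compound microscope is the product of the objective and eyepiece magnifications:
M = M_obj x M_eye = 10 x 20 = 200.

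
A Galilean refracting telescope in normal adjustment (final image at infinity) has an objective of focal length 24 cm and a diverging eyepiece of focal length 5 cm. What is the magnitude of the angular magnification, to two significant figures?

|M| = f_obj/|f_eye| = 24/5 = 4.800.

4.8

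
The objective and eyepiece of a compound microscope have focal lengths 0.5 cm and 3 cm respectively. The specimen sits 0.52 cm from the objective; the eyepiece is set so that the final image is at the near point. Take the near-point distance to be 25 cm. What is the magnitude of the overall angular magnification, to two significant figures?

230

Objective: 1/d_i = 1/f_obj - 1/d_o = 1/0.5 - 1/0.52 = 0.07692 cm^-1, so d_i = 13.000 cm.
m_obj = -d_i/d_o = -13.000/0.52 = -25.000.
Eyepiece angular magnification (image at near point): M_eye = 1 + D/f_e = 1 + 25/3 = 9.333.
Overall M = m_obj x M_eye = (-25.000)(9.333) = -233.33.
|M| = 233.33.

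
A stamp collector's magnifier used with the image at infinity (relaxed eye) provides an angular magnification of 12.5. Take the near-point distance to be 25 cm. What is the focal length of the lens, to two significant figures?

For the image at infinity, M = D/f.
f = D/M = 25/12.5 = 2.000 cm.

2.0 cm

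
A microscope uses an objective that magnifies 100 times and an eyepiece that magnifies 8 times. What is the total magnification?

The overall magnification of a compound microscope is the product of the objective and eyepiece magnifications:
M = M_obj x M_eye = 100 x 8 = 800.

800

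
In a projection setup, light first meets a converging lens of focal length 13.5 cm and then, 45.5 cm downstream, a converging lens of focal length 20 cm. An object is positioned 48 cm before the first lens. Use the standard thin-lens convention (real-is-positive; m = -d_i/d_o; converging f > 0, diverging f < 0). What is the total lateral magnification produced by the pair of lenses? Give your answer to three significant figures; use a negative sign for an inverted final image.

1.17

Applying the thin-lens equation to the first lens, 1/13.5 = 1/48 + 1/d_i1, which gives d_i1 = 18.783 cm.
Its lateral magnification is m_1 = -d_i1/d_o1 = -(18.783)/48 = -0.3913.
The intermediate image is 18.783 cm to the right of lens 1, so d_o2 = L - d_i1 = 45.5 - 18.783 = 26.717 cm.
Applying the thin-lens equation again with f_2 = 20 cm and d_o2 = 26.717 cm gives d_i2 = 79.547 cm.
m_2 = -(79.547)/(26.717) = -2.9773.
Total m = m_1 x m_2 = (-0.3913)(-2.9773) = 1.1650.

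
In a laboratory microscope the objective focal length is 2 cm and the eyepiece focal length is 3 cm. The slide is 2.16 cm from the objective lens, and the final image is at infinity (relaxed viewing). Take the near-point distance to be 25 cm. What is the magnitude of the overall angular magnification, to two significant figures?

Objective: 1/d_i = 1/f_obj - 1/d_o = 1/2 - 1/2.16 = 0.03704 cm^-1, so d_i = 27.000 cm.
m_obj = -d_i/d_o = -27.000/2.16 = -12.500.
Eyepiece angular magnification (image at infinity): M_eye = D/f_e = 25/3 = 8.333.
Overall M = m_obj x M_eye = (-12.500)(8.333) = -104.17.
|M| = 104.17.

100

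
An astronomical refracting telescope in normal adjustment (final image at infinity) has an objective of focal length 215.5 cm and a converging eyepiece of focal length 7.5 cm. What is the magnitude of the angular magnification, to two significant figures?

29

|M| = f_obj/|f_eye| = 215.5/7.5 = 28.733.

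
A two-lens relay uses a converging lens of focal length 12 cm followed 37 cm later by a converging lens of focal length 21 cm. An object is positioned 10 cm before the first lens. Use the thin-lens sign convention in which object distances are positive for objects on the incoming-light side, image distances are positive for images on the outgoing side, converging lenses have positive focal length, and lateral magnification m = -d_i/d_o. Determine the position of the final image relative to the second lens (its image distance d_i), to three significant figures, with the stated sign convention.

26.8 cm

First lens: d_i1 = 1/(1/12 - 1/10) = -60.000 cm.
With d_i1 < 0 the first image is virtual and lies on the object side; the object distance for lens 2 is d_o2 = 37 - (-60.000) = 97.000 cm.
Second lens: d_i2 = 1/(1/21 - 1/(97.000)) = 26.803 cm.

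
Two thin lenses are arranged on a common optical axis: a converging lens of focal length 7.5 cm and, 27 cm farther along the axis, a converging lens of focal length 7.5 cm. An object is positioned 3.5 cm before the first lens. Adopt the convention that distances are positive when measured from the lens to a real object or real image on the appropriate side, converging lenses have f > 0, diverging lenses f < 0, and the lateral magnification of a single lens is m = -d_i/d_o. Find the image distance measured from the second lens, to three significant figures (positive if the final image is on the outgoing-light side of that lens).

Applying the thin-lens equation to the first lens, 1/7.5 = 1/3.5 + 1/d_i1, which gives d_i1 = -6.563 cm.
The intermediate image is virtual, 6.563 cm to the left of lens 1, so d_o2 = L - d_i1 = 27 - (-6.563) = 33.562 cm.
Applying the thin-lens equation again with f_2 = 7.5 cm and d_o2 = 33.562 cm gives d_i2 = 9.658 cm.

9.66 cm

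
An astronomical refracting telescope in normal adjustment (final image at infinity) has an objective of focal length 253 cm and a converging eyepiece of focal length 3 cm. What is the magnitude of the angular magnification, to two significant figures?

|M| = f_obj/|f_eye| = 253/3 = 84.333.

84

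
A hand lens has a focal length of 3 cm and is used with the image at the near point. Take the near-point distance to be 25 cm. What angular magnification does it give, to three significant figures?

M = 1 + D/f = 1 + 25/3 = 9.333.

9.33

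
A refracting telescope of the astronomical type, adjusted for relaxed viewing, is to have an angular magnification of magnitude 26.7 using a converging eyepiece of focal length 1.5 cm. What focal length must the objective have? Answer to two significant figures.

|M| = f_obj/|f_eye|, so f_obj = |M| x |f_eye| = 26.7 x 1.5 = 40.050 cm.

40 cm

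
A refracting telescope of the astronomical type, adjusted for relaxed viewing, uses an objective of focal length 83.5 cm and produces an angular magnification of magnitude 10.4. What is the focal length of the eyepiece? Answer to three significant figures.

|M| = f_obj/f_eye, so f_eye = f_obj/|M| = 83.5/10.4 = 8.029 cm.

8.03 cm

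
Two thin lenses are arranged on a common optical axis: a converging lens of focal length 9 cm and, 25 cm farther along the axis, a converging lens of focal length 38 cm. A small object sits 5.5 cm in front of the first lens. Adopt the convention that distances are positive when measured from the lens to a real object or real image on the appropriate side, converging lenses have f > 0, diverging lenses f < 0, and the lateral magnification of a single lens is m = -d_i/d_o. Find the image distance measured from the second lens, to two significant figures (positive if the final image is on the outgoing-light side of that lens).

First lens: d_i1 = 1/(1/9 - 1/5.5) = -14.143 cm.
The intermediate image is virtual, 14.143 cm to the left of lens 1, so d_o2 = L - d_i1 = 25 - (-14.143) = 39.143 cm.
Second lens: d_i2 = 1/(1/38 - 1/(39.143)) = 1301.500 cm.

1300 cm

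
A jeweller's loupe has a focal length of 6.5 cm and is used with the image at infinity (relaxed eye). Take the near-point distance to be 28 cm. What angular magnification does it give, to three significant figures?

4.31

M = D/f = 28/6.5 = 4.308.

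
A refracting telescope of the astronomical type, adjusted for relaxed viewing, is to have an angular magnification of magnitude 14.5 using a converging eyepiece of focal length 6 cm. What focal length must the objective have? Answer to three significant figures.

|M| = f_obj/|f_eye|, so f_obj = |M| x |f_eye| = 14.5 x 6 = 87.000 cm.

87.0 cm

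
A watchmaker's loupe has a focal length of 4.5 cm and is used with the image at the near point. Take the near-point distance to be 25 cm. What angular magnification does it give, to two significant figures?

6.6

M = 1 + D/f = 1 + 25/4.5 = 6.556.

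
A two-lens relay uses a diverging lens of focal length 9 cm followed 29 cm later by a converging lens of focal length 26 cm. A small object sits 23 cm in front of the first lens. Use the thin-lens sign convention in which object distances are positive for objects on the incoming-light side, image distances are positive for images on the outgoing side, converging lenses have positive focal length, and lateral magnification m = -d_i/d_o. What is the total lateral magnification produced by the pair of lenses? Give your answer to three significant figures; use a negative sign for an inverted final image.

First lens: d_i1 = 1/(1/(-9) - 1/23) = -6.469 cm.
m_1 = -(-6.469)/23 = 0.2812.
With d_i1 < 0 the first image is virtual and lies on the object side; the object distance for lens 2 is d_o2 = 29 - (-6.469) = 35.469 cm.
Second lens: d_i2 = 1/(1/26 - 1/(35.469)) = 97.393 cm.
m_2 = -(97.393)/(35.469) = -2.7459.
The system's lateral magnification is m_1 m_2 = (0.2812)(-2.7459) = -0.7723.

-0.772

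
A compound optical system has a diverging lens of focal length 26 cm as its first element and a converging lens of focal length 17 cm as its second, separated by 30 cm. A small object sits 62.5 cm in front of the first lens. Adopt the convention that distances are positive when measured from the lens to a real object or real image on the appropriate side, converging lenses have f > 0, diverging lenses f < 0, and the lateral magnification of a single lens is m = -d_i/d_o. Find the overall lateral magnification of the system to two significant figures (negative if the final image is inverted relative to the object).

-0.16

First lens: d_i1 = 1/(1/(-26) - 1/62.5) = -18.362 cm.
m_1 = -(-18.362)/62.5 = 0.2938.
With d_i1 < 0 the first image is virtual and lies on the object side; the object distance for lens 2 is d_o2 = 30 - (-18.362) = 48.362 cm.
Second lens: d_i2 = 1/(1/17 - 1/(48.362)) = 26.215 cm.
m_2 = -(26.215)/(48.362) = -0.5421.
Overall magnification: m = m_1 m_2 = -0.1593.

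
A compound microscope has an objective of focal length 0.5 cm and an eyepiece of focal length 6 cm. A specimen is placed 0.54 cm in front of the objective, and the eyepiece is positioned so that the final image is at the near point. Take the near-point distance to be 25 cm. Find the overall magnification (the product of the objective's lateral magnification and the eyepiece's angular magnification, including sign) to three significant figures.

-64.6

Objective: 1/d_i = 1/f_obj - 1/d_o = 1/0.5 - 1/0.54 = 0.14815 cm^-1, so d_i = 6.750 cm.
m_obj = -d_i/d_o = -6.750/0.54 = -12.500.
Eyepiece angular magnification (image at near point): M_eye = 1 + D/f_e = 1 + 25/6 = 5.167.
Overall M = m_obj x M_eye = (-12.500)(5.167) = -64.58.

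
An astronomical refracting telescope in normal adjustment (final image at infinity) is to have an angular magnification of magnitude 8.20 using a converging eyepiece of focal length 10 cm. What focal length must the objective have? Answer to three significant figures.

82.0 cm

|M| = f_obj/|f_eye|, so f_obj = |M| x |f_eye| = 8.2 x 10 = 82.000 cm.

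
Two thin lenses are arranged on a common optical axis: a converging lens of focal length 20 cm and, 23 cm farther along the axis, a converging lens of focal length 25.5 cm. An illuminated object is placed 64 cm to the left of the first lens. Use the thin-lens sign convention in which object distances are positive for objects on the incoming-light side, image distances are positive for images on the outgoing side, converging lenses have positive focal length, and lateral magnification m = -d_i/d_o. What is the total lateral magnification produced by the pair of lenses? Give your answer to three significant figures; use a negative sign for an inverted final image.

Lens 1: 1/d_i1 = 1/f_1 - 1/d_o1 = 1/20 - 1/64 = 0.03438 cm^-1, so d_i1 = 29.091 cm.
m_1 = -(29.091)/64 = -0.4545.
Since 29.091 cm > 23 cm, the first image lies past the second lens and serves as a virtual object: d_o2 = L - d_i1 = -6.091 cm.
Lens 2: 1/d_i2 = 1/f_2 - 1/d_o2 = 1/25.5 - 1/(-6.091) = 0.20339 cm^-1, so d_i2 = 4.917 cm.
m_2 = -(4.917)/(-6.091) = 0.8072.
The system's lateral magnification is m_1 m_2 = (-0.4545)(0.8072) = -0.3669.

-0.367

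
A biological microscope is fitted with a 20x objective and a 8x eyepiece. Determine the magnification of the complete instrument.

160

The overall magnification of a compound microscope is the product of the objective and eyepiece magnifications:
M = M_obj x M_eye = 20 x 8 = 160.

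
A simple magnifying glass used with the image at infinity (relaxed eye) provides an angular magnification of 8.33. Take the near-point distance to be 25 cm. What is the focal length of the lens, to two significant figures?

For the image at infinity, M = D/f.
f = D/M = 25/8.33 = 3.001 cm.

3.0 cm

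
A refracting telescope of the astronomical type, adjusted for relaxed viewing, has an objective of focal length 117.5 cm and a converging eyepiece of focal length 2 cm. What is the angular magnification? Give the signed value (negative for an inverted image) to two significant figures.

M = -f_obj/f_eye = -117.5/(2) = -58.750.

-59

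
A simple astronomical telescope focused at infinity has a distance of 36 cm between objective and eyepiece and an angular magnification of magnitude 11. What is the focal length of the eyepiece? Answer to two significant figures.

In normal adjustment the tube length equals f_obj + f_eye and |M| = f_obj/f_eye.
So f_obj = 11 f_eye and 11 f_eye + f_eye = 36 cm, giving f_eye = 36/12 = 3.000 cm and f_obj = 33.000 cm.

3.0 cm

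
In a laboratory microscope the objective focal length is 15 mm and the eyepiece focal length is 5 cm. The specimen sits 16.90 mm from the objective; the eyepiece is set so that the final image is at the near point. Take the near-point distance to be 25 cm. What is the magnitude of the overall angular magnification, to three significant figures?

Convert to cm: f_obj = 15 mm = 1.5 cm; d_o = 16.90 mm = 1.69 cm.
Objective: 1/d_i = 1/f_obj - 1/d_o = 1/1.5 - 1/1.69 = 0.07495 cm^-1, so d_i = 13.342 cm.
m_obj = -d_i/d_o = -13.342/1.69 = -7.895.
Eyepiece angular magnification (image at near point): M_eye = 1 + D/f_e = 1 + 25/5 = 6.000.
Overall M = m_obj x M_eye = (-7.895)(6.000) = -47.37.
|M| = 47.37.

47.4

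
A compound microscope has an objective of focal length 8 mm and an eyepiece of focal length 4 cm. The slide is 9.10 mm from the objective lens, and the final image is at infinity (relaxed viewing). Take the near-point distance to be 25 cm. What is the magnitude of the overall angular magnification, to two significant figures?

Convert to cm: f_obj = 8 mm = 0.8 cm; d_o = 9.10 mm = 0.91 cm.
Objective: 1/d_i = 1/f_obj - 1/d_o = 1/0.8 - 1/0.91 = 0.15110 cm^-1, so d_i = 6.618 cm.
m_obj = -d_i/d_o = -6.618/0.91 = -7.273.
Eyepiece angular magnification (image at infinity): M_eye = D/f_e = 25/4 = 6.250.
Overall M = m_obj x M_eye = (-7.273)(6.250) = -45.45.
|M| = 45.45.

45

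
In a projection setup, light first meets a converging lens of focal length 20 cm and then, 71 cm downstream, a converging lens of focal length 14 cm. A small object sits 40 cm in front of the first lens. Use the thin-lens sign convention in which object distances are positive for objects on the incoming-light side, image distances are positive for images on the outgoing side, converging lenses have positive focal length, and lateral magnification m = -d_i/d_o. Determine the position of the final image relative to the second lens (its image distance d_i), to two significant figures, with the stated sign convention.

Lens 1: 1/d_i1 = 1/f_1 - 1/d_o1 = 1/20 - 1/40 = 0.02500 cm^-1, so d_i1 = 40.000 cm.
Object distance for lens 2: d_o2 = 71 - 40.000 = 31.000 cm.
Lens 2: 1/d_i2 = 1/f_2 - 1/d_o2 = 1/14 - 1/(31.000) = 0.03917 cm^-1, so d_i2 = 25.529 cm.

26 cm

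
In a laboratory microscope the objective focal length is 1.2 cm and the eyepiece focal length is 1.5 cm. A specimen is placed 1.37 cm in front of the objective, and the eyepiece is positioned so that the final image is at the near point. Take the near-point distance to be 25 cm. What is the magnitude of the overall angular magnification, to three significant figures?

125

Objective: 1/d_i = 1/f_obj - 1/d_o = 1/1.2 - 1/1.37 = 0.10341 cm^-1, so d_i = 9.671 cm.
m_obj = -d_i/d_o = -9.671/1.37 = -7.059.
Eyepiece angular magnification (image at near point): M_eye = 1 + D/f_e = 1 + 25/1.5 = 17.667.
Overall M = m_obj x M_eye = (-7.059)(17.667) = -124.71.
|M| = 124.71.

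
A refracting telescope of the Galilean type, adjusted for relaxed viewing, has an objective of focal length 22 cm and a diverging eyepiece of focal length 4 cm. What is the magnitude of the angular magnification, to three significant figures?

|M| = f_obj/|f_eye| = 22/4 = 5.500.

5.50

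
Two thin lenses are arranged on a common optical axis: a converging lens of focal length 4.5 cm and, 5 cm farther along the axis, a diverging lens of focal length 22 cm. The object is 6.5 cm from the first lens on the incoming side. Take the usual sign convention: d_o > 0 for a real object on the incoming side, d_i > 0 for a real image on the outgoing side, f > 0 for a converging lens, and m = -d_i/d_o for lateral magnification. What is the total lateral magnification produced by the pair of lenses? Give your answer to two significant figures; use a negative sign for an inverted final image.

-4.0

Lens 1: 1/d_i1 = 1/f_1 - 1/d_o1 = 1/4.5 - 1/6.5 = 0.06838 cm^-1, so d_i1 = 14.625 cm.
m_1 = -(14.625)/6.5 = -2.2500.
This image would form 14.625 cm past lens 1, i.e. 9.625 cm beyond lens 2, so it is a virtual object for lens 2: d_o2 = 5 - 14.625 = -9.625 cm.
Lens 2: 1/d_i2 = 1/f_2 - 1/d_o2 = 1/(-22) - 1/(-9.625) = 0.05844 cm^-1, so d_i2 = 17.111 cm.
m_2 = -(17.111)/(-9.625) = 1.7778.
Overall magnification: m = m_1 m_2 = -4.0000.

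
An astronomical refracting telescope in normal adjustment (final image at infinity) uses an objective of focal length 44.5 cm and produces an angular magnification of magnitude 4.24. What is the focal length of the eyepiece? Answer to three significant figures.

10.5 cm

|M| = f_obj/f_eye, so f_eye = f_obj/|M| = 44.5/4.24 = 10.495 cm.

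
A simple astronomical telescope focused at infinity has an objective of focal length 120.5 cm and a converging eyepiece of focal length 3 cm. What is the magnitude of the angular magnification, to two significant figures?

|M| = f_obj/|f_eye| = 120.5/3 = 40.167.

40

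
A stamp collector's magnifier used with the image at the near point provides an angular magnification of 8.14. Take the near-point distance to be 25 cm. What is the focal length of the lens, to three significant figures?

3.50 cm

For the image at the near point, M = 1 + D/f.
f = D/(M - 1) = 25/(8.14 - 1) = 3.501 cm.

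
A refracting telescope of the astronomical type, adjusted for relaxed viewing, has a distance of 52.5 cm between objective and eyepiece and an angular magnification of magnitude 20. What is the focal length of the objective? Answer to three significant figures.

In normal adjustment the tube length equals f_obj + f_eye and |M| = f_obj/f_eye.
So f_obj = 20 f_eye and 20 f_eye + f_eye = 52.5 cm, giving f_eye = 52.5/21 = 2.500 cm and f_obj = 50.000 cm.

50.0 cm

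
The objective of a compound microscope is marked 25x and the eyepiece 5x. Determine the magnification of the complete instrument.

125

The overall magnification of a compound microscope is the product of the objective and eyepiece magnifications:
M = M_obj x M_eye = 25 x 5 = 125.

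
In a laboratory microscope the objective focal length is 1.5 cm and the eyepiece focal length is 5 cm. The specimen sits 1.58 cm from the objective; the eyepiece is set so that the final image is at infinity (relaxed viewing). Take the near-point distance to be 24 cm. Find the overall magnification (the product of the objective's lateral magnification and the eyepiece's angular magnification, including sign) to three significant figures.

-90.0

Objective: 1/d_i = 1/f_obj - 1/d_o = 1/1.5 - 1/1.58 = 0.03376 cm^-1, so d_i = 29.625 cm.
m_obj = -d_i/d_o = -29.625/1.58 = -18.750.
Eyepiece angular magnification (image at infinity): M_eye = D/f_e = 24/5 = 4.800.
Overall M = m_obj x M_eye = (-18.750)(4.800) = -90.00.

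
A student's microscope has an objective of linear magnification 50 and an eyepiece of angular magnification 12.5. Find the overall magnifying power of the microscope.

625

The overall magnification of a compound microscope is the product of the objective and eyepiece magnifications:
M = M_obj x M_eye = 50 x 12.5 = 625.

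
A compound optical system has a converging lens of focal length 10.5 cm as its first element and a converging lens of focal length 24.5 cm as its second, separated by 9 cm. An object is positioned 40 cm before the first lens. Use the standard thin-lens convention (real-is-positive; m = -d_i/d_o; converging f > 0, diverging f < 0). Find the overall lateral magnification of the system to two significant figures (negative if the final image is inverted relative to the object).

-0.29

Applying the thin-lens equation to the first lens, 1/10.5 = 1/40 + 1/d_i1, which gives d_i1 = 14.237 cm.
Its lateral magnification is m_1 = -d_i1/d_o1 = -(14.237)/40 = -0.3559.
This image would form 14.237 cm past lens 1, i.e. 5.237 cm beyond lens 2, so it is a virtual object for lens 2: d_o2 = 9 - 14.237 = -5.237 cm.
Applying the thin-lens equation again with f_2 = 24.5 cm and d_o2 = -5.237 cm gives d_i2 = 4.315 cm.
m_2 = -(4.315)/(-5.237) = 0.8239.
Overall magnification: m = m_1 m_2 = -0.2932.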